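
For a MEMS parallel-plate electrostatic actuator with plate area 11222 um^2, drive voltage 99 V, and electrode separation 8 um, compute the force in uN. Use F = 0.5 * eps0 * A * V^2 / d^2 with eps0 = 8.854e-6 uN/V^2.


Step 1: Identify parameters.
eps0 = 8.854e-6 uN/V^2, A = 11222 um^2, V = 99 V, d = 8 um
Step 2: Compute V^2 = 99^2 = 9801
Step 3: Compute d^2 = 8^2 = 64
Step 4: F = 0.5 * 8.854e-6 * 11222 * 9801 / 64
F = 7.608 uN


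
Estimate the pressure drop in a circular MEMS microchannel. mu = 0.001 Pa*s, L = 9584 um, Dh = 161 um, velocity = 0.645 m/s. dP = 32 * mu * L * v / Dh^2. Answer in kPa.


Step 1: Convert to SI: L = 9584e-6 m, Dh = 161e-6 m
Step 2: dP = 32 * 0.001 * 9584e-6 * 0.645 / (161e-6)^2
Step 3: dP = 7631.41 Pa
Step 4: Convert to kPa: dP = 7.63 kPa


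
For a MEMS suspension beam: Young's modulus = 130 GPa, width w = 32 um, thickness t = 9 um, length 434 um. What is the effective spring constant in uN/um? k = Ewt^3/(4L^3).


Step 1: Convert E to consistent units (1 GPa = 1000 uN/um^2).
E = 130 GPa = 130000 uN/um^2
Step 2: Compute t^3 = 9^3 = 729
Step 3: Compute L^3 = 434^3 = 81746504
Step 4: k = 130000 * 32 * 729 / (4 * 81746504)
k = 9.2745 uN/um


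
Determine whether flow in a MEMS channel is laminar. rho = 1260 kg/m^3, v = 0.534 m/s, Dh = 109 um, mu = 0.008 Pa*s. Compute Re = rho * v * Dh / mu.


Step 1: Convert Dh to meters: Dh = 109e-6 m
Step 2: Re = rho * v * Dh / mu
Re = 1260 * 0.534 * 109e-6 / 0.008
Re = 9.167
Since Re = 9.167 is below ~2300, the flow is laminar.


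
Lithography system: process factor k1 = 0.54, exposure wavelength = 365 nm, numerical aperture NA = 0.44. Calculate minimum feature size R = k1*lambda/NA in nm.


Step 1: Identify values: k1 = 0.54, lambda = 365 nm, NA = 0.44
Step 2: R = k1 * lambda / NA
R = 0.54 * 365 / 0.44
R = 448.0 nm


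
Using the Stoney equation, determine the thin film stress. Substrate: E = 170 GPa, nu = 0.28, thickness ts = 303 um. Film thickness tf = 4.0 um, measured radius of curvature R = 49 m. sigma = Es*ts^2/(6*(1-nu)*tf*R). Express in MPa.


Step 1: Compute numerator: Es * ts^2 = 170 * 303^2 = 15607530 (GPa*um^2)
Step 2: Compute denominator (R in um): 6*(1-nu)*tf*R = 6*0.72*4.0*49e6 = 846720000.0 (um^2)
Step 3: sigma (GPa) = 15607530 / 846720000.0 = 1.8433e-02 GPa
Step 4: Convert to MPa (x1000): sigma = 18.4 MPa


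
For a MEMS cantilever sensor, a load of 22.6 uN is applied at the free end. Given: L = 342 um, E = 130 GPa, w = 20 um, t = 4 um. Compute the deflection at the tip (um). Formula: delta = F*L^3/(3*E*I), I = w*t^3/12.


Step 1: Calculate the second moment of area.
I = w * t^3 / 12 = 20 * 4^3 / 12 = 106.6667 um^4
Step 2: Convert E to consistent units (1 GPa = 1000 uN/um^2).
E = 130 GPa = 130000 uN/um^2
Step 3: Calculate tip deflection.
delta = F * L^3 / (3 * E * I)
delta = 22.6 * 342^3 / (3 * 130000 * 106.6667)
delta = 21.7317 um


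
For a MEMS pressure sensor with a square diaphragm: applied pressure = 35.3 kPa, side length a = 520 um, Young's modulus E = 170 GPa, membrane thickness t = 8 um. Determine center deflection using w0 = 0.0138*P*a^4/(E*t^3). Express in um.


Step 1: Convert pressure to compatible units (E is in GPa, so P in GPa).
P = 35.3 kPa = 35.3e-6 GPa
Step 2: Compute numerator: 0.0138 * P * a^4.
a^4 = 520^4 = 73116160000
numerator = 0.0138 * 35.3e-6 * 73116160000 = 3.56178e+04
Step 3: Compute denominator: E * t^3 = 170 * 8^3 = 87040
Step 4: w0 = numerator / denominator = 3.56178e+04 / 87040 = 0.4092 um


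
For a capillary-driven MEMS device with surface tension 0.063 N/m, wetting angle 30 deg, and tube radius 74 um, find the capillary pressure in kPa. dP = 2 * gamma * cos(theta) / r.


Step 1: cos(30 deg) = 0.866
Step 2: Convert r to m: r = 74e-6 m
Step 3: dP = 2 * 0.063 * 0.866 / 74e-6 = 1474.5 Pa
Step 4: Convert Pa to kPa (divide by 1000).
dP = 1.47 kPa


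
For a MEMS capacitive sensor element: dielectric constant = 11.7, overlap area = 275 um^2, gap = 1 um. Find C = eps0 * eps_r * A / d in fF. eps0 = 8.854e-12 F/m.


Step 1: Convert area to m^2: A = 275e-12 m^2
Step 2: Convert gap to m: d = 1e-6 m
Step 3: C = eps0 * eps_r * A / d
C = 8.854e-12 * 11.7 * 275e-12 / 1e-6
Step 4: Convert to fF (multiply by 1e15).
C = 28.49 fF


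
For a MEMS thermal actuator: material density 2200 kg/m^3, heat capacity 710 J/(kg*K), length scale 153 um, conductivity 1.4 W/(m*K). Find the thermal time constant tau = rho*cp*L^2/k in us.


Step 1: Convert L to m: L = 153e-6 m
Step 2: L^2 = (153e-6)^2 = 2.3409e-08 m^2
Step 3: tau = 2200 * 710 * 2.3409e-08 / 1.4 = 2.611775571e-02 s
Step 4: Convert to microseconds (multiply by 1e6).
tau = 26117.756 us


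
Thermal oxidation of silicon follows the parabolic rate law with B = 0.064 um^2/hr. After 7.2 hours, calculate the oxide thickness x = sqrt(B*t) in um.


Step 1: Compute B*t = 0.064 * 7.2 = 0.4608
Step 2: x = sqrt(0.4608)
x = 0.679 um


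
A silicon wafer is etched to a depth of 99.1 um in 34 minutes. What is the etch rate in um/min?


Step 1: Etch rate = depth / time
Step 2: rate = 99.1 / 34
rate = 2.915 um/min


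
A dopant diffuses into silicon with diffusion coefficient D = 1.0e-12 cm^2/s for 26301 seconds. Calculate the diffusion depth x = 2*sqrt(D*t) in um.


Step 1: Compute D*t = 1.0e-12 * 26301 = 2.6301e-08 cm^2
Step 2: sqrt(D*t) = 1.62176e-04 cm
Step 3: x = 2 * 1.62176e-04 cm = 3.24352e-04 cm
Step 4: Convert to um (1 cm = 1e4 um): x = 3.244 um


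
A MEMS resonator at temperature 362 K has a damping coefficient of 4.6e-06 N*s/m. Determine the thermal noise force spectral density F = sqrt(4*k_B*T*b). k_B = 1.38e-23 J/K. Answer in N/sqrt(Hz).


Step 1: Compute 4 * k_B * T * b
= 4 * 1.38e-23 * 362 * 4.6e-06
= 9.1919e-26 N^2/Hz
Step 2: F_noise = sqrt(9.1919e-26)
F_noise = 3.03e-13 N/sqrt(Hz)


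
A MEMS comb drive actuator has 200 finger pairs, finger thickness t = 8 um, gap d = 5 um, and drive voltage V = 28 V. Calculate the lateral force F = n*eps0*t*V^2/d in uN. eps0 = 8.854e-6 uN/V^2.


Step 1: Parameters: n=200, eps0=8.854e-6 uN/V^2, t=8 um, V=28 V, d=5 um
Step 2: V^2 = 784
Step 3: F = 200 * 8.854e-6 * 8 * 784 / 5
F = 2.221 uN


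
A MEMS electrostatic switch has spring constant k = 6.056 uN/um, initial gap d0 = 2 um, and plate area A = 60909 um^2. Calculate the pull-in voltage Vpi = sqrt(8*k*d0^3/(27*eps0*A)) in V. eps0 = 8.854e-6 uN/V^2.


Step 1: Compute numerator: 8 * k * d0^3 = 8 * 6.056 * 2^3 = 387.584
Step 2: Compute denominator: 27 * eps0 * A = 27 * 8.854e-6 * 60909 = 14.560784
Step 3: Vpi = sqrt(387.584 / 14.560784)
Vpi = 5.16 V


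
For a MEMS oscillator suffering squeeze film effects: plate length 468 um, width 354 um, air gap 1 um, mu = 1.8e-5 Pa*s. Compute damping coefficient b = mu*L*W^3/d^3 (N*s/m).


Step 1: Convert to SI.
L = 468e-6 m, W = 354e-6 m, d = 1e-6 m
Step 2: W^3 = (354e-6)^3 = 4.44e-11 m^3
Step 3: d^3 = (1e-6)^3 = 1.00e-18 m^3
Step 4: b = 1.8e-5 * 468e-6 * 4.44e-11 / 1.00e-18
b = 3.74e-01 N*s/m


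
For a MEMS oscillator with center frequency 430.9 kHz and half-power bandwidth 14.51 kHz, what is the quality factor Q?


Step 1: Q = f0 / bandwidth
Step 2: Q = 430.9 / 14.51
Q = 29.7


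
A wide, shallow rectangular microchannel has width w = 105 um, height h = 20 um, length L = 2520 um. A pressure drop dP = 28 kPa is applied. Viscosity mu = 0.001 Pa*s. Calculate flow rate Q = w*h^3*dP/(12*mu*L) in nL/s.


Step 1: Convert all dimensions to SI (meters).
w = 105e-6 m, h = 20e-6 m, L = 2520e-6 m, dP = 28e3 Pa
Step 2: Q = w * h^3 * dP / (12 * mu * L)
Q = 105e-6 * (20e-6)^3 * 28e3 / (12 * 0.001 * 2520e-6) = 7.7777778e-10 m^3/s
Step 3: Convert Q from m^3/s to nL/s (1 m^3 = 1e12 nL, so multiply by 1e12).
Q = 777.778 nL/s


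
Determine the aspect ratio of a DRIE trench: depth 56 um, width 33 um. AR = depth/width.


Step 1: AR = depth / width
Step 2: AR = 56 / 33
AR = 1.7


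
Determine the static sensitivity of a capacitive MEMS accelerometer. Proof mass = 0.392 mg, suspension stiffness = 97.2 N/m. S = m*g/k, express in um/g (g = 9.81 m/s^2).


Step 1: Convert mass: m = 0.392 mg = 3.92e-07 kg
Step 2: S = m * g / k = 3.92e-07 * 9.81 / 97.2
Step 3: S = 3.96e-08 m/g
Step 4: Convert to um/g: S = 0.04 um/g


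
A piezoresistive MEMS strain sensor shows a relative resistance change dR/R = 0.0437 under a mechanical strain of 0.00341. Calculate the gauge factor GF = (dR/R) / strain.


Step 1: Identify values.
dR/R = 0.0437, strain = 0.00341
Step 2: GF = (dR/R) / strain = 0.0437 / 0.00341
GF = 12.8


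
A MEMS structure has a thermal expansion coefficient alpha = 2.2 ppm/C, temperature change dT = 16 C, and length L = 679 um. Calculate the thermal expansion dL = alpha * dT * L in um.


Step 1: Convert CTE: alpha = 2.2 ppm/C = 2.2e-6 /C
Step 2: dL = 2.2e-6 * 16 * 679
dL = 0.0239 um


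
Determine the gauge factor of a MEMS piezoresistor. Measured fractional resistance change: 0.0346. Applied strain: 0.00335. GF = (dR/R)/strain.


Step 1: Identify values.
dR/R = 0.0346, strain = 0.00335
Step 2: GF = (dR/R) / strain = 0.0346 / 0.00335
GF = 10.3


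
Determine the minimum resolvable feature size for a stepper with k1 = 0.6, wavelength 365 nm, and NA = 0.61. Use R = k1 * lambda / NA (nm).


Step 1: Identify values: k1 = 0.6, lambda = 365 nm, NA = 0.61
Step 2: R = k1 * lambda / NA
R = 0.6 * 365 / 0.61
R = 359.0 nm


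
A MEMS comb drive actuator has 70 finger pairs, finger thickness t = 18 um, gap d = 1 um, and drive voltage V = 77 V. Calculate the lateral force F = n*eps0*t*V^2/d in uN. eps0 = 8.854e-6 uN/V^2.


Step 1: Parameters: n=70, eps0=8.854e-6 uN/V^2, t=18 um, V=77 V, d=1 um
Step 2: V^2 = 5929
Step 3: F = 70 * 8.854e-6 * 18 * 5929 / 1
F = 66.144 uN


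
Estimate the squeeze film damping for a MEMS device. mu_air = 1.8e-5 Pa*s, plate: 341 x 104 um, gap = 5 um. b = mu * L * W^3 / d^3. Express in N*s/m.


Step 1: Convert to SI.
L = 341e-6 m, W = 104e-6 m, d = 5e-6 m
Step 2: W^3 = (104e-6)^3 = 1.12e-12 m^3
Step 3: d^3 = (5e-6)^3 = 1.25e-16 m^3
Step 4: b = 1.8e-5 * 341e-6 * 1.12e-12 / 1.25e-16
b = 5.52e-05 N*s/m


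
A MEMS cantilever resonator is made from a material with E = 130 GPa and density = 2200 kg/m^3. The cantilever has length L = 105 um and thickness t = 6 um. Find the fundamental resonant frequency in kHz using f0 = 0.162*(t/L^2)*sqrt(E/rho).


Step 1: Convert units to SI.
t_SI = 6e-6 m, L_SI = 105e-6 m
Step 2: Calculate sqrt(E/rho).
sqrt(130e9 / 2200) = 7687.06 m/s
Step 3: Compute f0.
f0 = 0.162 * 6e-6 / (105e-6)^2 * 7687.06 = 677716.3 Hz = 677.72 kHz


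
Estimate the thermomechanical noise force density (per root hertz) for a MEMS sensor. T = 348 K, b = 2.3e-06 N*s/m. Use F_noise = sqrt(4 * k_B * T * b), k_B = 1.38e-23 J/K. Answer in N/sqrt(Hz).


Step 1: Compute 4 * k_B * T * b
= 4 * 1.38e-23 * 348 * 2.3e-06
= 4.4182e-26 N^2/Hz
Step 2: F_noise = sqrt(4.4182e-26)
F_noise = 2.10e-13 N/sqrt(Hz)


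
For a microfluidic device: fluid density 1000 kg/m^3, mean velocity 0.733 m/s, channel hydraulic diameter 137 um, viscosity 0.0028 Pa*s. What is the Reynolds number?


Step 1: Convert Dh to meters: Dh = 137e-6 m
Step 2: Re = rho * v * Dh / mu
Re = 1000 * 0.733 * 137e-6 / 0.0028
Re = 35.865


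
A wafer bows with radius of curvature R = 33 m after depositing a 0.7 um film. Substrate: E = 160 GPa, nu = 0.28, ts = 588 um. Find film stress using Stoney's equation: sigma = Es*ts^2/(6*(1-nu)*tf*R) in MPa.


Step 1: Compute numerator: Es * ts^2 = 160 * 588^2 = 55319040 (GPa*um^2)
Step 2: Compute denominator (R in um): 6*(1-nu)*tf*R = 6*0.72*0.7*33e6 = 99792000.0 (um^2)
Step 3: sigma (GPa) = 55319040 / 99792000.0 = 5.54343e-01 GPa
Step 4: Convert to MPa (x1000): sigma = 554.3 MPa


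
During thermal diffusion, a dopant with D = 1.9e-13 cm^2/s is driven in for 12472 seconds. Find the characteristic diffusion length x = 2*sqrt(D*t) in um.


Step 1: Compute D*t = 1.9e-13 * 12472 = 2.36968e-09 cm^2
Step 2: sqrt(D*t) = 4.8679e-05 cm
Step 3: x = 2 * 4.8679e-05 cm = 9.7358e-05 cm
Step 4: Convert to um (1 cm = 1e4 um): x = 0.974 um


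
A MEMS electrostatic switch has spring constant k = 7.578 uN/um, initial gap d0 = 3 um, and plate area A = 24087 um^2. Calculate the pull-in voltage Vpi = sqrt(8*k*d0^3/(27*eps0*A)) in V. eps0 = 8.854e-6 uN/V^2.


Step 1: Compute numerator: 8 * k * d0^3 = 8 * 7.578 * 3^3 = 1636.848
Step 2: Compute denominator: 27 * eps0 * A = 27 * 8.854e-6 * 24087 = 5.75819
Step 3: Vpi = sqrt(1636.848 / 5.75819)
Vpi = 16.86 V


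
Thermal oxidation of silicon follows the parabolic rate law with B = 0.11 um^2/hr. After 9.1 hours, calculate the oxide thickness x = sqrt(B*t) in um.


Step 1: Compute B*t = 0.11 * 9.1 = 1.001
Step 2: x = sqrt(1.001)
x = 1.0 um


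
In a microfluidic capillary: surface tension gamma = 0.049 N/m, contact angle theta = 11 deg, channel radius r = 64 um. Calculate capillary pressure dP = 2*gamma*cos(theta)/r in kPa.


Step 1: cos(11 deg) = 0.9816
Step 2: Convert r to m: r = 64e-6 m
Step 3: dP = 2 * 0.049 * 0.9816 / 64e-6 = 1503.1 Pa
Step 4: Convert Pa to kPa (divide by 1000).
dP = 1.5 kPa


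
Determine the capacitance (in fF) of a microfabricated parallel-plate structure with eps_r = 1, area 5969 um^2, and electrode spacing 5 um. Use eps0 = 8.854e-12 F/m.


Step 1: Convert area to m^2: A = 5969e-12 m^2
Step 2: Convert gap to m: d = 5e-6 m
Step 3: C = eps0 * eps_r * A / d
C = 8.854e-12 * 1 * 5969e-12 / 5e-6
Step 4: Convert to fF (multiply by 1e15).
C = 10.57 fF


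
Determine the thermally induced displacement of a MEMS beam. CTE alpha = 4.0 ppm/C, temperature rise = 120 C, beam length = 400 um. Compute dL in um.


Step 1: Convert CTE: alpha = 4.0 ppm/C = 4.0e-6 /C
Step 2: dL = 4.0e-6 * 120 * 400
dL = 0.192 um


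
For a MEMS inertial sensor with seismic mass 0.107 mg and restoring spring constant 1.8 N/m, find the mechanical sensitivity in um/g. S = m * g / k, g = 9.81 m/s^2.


Step 1: Convert mass: m = 0.107 mg = 1.07e-07 kg
Step 2: S = m * g / k = 1.07e-07 * 9.81 / 1.8
Step 3: S = 5.83e-07 m/g
Step 4: Convert to um/g: S = 0.583 um/g


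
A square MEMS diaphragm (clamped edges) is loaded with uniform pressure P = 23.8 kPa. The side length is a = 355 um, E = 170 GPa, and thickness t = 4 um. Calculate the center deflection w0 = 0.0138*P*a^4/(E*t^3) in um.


Step 1: Convert pressure to compatible units (E is in GPa, so P in GPa).
P = 23.8 kPa = 23.8e-6 GPa
Step 2: Compute numerator: 0.0138 * P * a^4.
a^4 = 355^4 = 15882300625
numerator = 0.0138 * 23.8e-6 * 15882300625 = 5.21638e+03
Step 3: Compute denominator: E * t^3 = 170 * 4^3 = 10880
Step 4: w0 = numerator / denominator = 5.21638e+03 / 10880 = 0.4794 um


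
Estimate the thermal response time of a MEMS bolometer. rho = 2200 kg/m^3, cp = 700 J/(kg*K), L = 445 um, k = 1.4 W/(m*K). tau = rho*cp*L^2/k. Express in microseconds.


Step 1: Convert L to m: L = 445e-6 m
Step 2: L^2 = (445e-6)^2 = 1.98025e-07 m^2
Step 3: tau = 2200 * 700 * 1.98025e-07 / 1.4 = 2.178275e-01 s
Step 4: Convert to microseconds (multiply by 1e6).
tau = 217827.5 us


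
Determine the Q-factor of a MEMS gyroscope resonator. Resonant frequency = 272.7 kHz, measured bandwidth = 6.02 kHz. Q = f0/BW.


Step 1: Q = f0 / bandwidth
Step 2: Q = 272.7 / 6.02
Q = 45.3


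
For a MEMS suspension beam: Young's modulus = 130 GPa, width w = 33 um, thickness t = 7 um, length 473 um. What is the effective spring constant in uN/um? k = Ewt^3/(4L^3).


Step 1: Convert E to consistent units (1 GPa = 1000 uN/um^2).
E = 130 GPa = 130000 uN/um^2
Step 2: Compute t^3 = 7^3 = 343
Step 3: Compute L^3 = 473^3 = 105823817
Step 4: k = 130000 * 33 * 343 / (4 * 105823817)
k = 3.4762 uN/um


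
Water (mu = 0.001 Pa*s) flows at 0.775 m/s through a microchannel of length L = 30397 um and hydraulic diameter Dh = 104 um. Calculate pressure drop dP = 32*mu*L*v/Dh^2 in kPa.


Step 1: Convert to SI: L = 30397e-6 m, Dh = 104e-6 m
Step 2: dP = 32 * 0.001 * 30397e-6 * 0.775 / (104e-6)^2
Step 3: dP = 69697.26 Pa
Step 4: Convert to kPa: dP = 69.7 kPa


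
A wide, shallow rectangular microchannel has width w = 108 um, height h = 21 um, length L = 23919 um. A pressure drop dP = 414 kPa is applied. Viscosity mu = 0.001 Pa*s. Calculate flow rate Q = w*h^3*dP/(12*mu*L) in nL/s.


Step 1: Convert all dimensions to SI (meters).
w = 108e-6 m, h = 21e-6 m, L = 23919e-6 m, dP = 414e3 Pa
Step 2: Q = w * h^3 * dP / (12 * mu * L)
Q = 108e-6 * (21e-6)^3 * 414e3 / (12 * 0.001 * 23919e-6) = 1.44263916e-09 m^3/s
Step 3: Convert Q from m^3/s to nL/s (1 m^3 = 1e12 nL, so multiply by 1e12).
Q = 1442.639 nL/s


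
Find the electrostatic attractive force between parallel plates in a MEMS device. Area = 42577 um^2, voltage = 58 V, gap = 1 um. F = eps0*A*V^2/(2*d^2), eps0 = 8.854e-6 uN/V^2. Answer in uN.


Step 1: Identify parameters.
eps0 = 8.854e-6 uN/V^2, A = 42577 um^2, V = 58 V, d = 1 um
Step 2: Compute V^2 = 58^2 = 3364
Step 3: Compute d^2 = 1^2 = 1
Step 4: F = 0.5 * 8.854e-6 * 42577 * 3364 / 1
F = 634.075 uN


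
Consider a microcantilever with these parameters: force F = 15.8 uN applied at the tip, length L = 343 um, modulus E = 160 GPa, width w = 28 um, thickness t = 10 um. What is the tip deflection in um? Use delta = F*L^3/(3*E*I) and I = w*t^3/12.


Step 1: Calculate the second moment of area.
I = w * t^3 / 12 = 28 * 10^3 / 12 = 2333.3333 um^4
Step 2: Convert E to consistent units (1 GPa = 1000 uN/um^2).
E = 160 GPa = 160000 uN/um^2
Step 3: Calculate tip deflection.
delta = F * L^3 / (3 * E * I)
delta = 15.8 * 343^3 / (3 * 160000 * 2333.3333)
delta = 0.5693 um


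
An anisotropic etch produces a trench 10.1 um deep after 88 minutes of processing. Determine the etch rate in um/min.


Step 1: Etch rate = depth / time
Step 2: rate = 10.1 / 88
rate = 0.115 um/min


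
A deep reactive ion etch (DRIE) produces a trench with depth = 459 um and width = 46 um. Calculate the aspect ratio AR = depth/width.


Step 1: AR = depth / width
Step 2: AR = 459 / 46
AR = 10.0


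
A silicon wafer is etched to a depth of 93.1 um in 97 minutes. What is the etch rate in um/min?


Step 1: Etch rate = depth / time
Step 2: rate = 93.1 / 97
rate = 0.96 um/min


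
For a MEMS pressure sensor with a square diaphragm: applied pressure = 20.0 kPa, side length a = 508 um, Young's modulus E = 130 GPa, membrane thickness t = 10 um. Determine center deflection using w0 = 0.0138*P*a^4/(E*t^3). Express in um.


Step 1: Convert pressure to compatible units (E is in GPa, so P in GPa).
P = 20.0 kPa = 20.0e-6 GPa
Step 2: Compute numerator: 0.0138 * P * a^4.
a^4 = 508^4 = 66597028096
numerator = 0.0138 * 20.0e-6 * 66597028096 = 1.83808e+04
Step 3: Compute denominator: E * t^3 = 130 * 10^3 = 130000
Step 4: w0 = numerator / denominator = 1.83808e+04 / 130000 = 0.1414 um


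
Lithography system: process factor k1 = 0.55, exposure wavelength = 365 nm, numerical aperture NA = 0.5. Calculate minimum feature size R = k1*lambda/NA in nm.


Step 1: Identify values: k1 = 0.55, lambda = 365 nm, NA = 0.5
Step 2: R = k1 * lambda / NA
R = 0.55 * 365 / 0.5
R = 401.5 nm


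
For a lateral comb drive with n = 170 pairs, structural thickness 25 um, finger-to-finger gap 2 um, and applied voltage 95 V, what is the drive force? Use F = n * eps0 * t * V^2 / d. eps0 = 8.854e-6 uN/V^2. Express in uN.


Step 1: Parameters: n=170, eps0=8.854e-6 uN/V^2, t=25 um, V=95 V, d=2 um
Step 2: V^2 = 9025
Step 3: F = 170 * 8.854e-6 * 25 * 9025 / 2
F = 169.803 uN


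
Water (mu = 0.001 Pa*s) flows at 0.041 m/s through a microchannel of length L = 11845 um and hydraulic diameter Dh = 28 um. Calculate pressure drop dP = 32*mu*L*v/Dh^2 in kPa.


Step 1: Convert to SI: L = 11845e-6 m, Dh = 28e-6 m
Step 2: dP = 32 * 0.001 * 11845e-6 * 0.041 / (28e-6)^2
Step 3: dP = 19822.24 Pa
Step 4: Convert to kPa: dP = 19.82 kPa


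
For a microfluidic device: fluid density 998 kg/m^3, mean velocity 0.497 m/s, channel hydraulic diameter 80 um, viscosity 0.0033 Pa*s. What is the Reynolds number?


Step 1: Convert Dh to meters: Dh = 80e-6 m
Step 2: Re = rho * v * Dh / mu
Re = 998 * 0.497 * 80e-6 / 0.0033
Re = 12.024


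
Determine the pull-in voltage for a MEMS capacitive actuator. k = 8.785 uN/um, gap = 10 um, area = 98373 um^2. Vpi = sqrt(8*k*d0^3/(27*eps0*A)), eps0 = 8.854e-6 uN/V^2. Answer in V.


Step 1: Compute numerator: 8 * k * d0^3 = 8 * 8.785 * 10^3 = 70280.0
Step 2: Compute denominator: 27 * eps0 * A = 27 * 8.854e-6 * 98373 = 23.516853
Step 3: Vpi = sqrt(70280.0 / 23.516853)
Vpi = 54.67 V


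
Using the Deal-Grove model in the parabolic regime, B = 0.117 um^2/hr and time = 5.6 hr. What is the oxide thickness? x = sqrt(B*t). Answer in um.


Step 1: Compute B*t = 0.117 * 5.6 = 0.6552
Step 2: x = sqrt(0.6552)
x = 0.809 um


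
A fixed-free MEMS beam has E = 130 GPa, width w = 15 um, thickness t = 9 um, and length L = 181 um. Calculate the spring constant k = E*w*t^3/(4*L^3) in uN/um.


Step 1: Convert E to consistent units (1 GPa = 1000 uN/um^2).
E = 130 GPa = 130000 uN/um^2
Step 2: Compute t^3 = 9^3 = 729
Step 3: Compute L^3 = 181^3 = 5929741
Step 4: k = 130000 * 15 * 729 / (4 * 5929741)
k = 59.9331 uN/um


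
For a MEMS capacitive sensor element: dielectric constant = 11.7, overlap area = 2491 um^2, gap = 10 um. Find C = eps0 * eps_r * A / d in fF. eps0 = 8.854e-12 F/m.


Step 1: Convert area to m^2: A = 2491e-12 m^2
Step 2: Convert gap to m: d = 10e-6 m
Step 3: C = eps0 * eps_r * A / d
C = 8.854e-12 * 11.7 * 2491e-12 / 10e-6
Step 4: Convert to fF (multiply by 1e15).
C = 25.8 fF


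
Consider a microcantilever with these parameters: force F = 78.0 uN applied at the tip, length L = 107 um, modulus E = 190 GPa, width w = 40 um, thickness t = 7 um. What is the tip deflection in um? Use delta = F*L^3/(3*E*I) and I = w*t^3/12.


Step 1: Calculate the second moment of area.
I = w * t^3 / 12 = 40 * 7^3 / 12 = 1143.3333 um^4
Step 2: Convert E to consistent units (1 GPa = 1000 uN/um^2).
E = 190 GPa = 190000 uN/um^2
Step 3: Calculate tip deflection.
delta = F * L^3 / (3 * E * I)
delta = 78.0 * 107^3 / (3 * 190000 * 1143.3333)
delta = 0.1466 um


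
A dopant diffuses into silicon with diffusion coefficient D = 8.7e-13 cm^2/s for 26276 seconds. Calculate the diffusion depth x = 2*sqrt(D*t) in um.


Step 1: Compute D*t = 8.7e-13 * 26276 = 2.286012e-08 cm^2
Step 2: sqrt(D*t) = 1.51196e-04 cm
Step 3: x = 2 * 1.51196e-04 cm = 3.02392e-04 cm
Step 4: Convert to um (1 cm = 1e4 um): x = 3.024 um


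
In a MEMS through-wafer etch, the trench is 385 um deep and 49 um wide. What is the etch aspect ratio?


Step 1: AR = depth / width
Step 2: AR = 385 / 49
AR = 7.9


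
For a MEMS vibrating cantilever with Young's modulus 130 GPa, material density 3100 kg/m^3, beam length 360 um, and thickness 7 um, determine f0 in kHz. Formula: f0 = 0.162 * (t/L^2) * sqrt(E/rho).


Step 1: Convert units to SI.
t_SI = 7e-6 m, L_SI = 360e-6 m
Step 2: Calculate sqrt(E/rho).
sqrt(130e9 / 3100) = 6475.76 m/s
Step 3: Compute f0.
f0 = 0.162 * 7e-6 / (360e-6)^2 * 6475.76 = 56662.9 Hz = 56.66 kHz


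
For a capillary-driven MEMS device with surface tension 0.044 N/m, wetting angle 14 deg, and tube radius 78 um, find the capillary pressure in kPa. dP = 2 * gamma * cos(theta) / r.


Step 1: cos(14 deg) = 0.9703
Step 2: Convert r to m: r = 78e-6 m
Step 3: dP = 2 * 0.044 * 0.9703 / 78e-6 = 1094.7 Pa
Step 4: Convert Pa to kPa (divide by 1000).
dP = 1.09 kPa


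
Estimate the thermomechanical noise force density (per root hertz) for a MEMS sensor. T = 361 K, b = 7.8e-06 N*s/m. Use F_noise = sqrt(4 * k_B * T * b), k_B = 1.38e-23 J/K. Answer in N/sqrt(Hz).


Step 1: Compute 4 * k_B * T * b
= 4 * 1.38e-23 * 361 * 7.8e-06
= 1.5543e-25 N^2/Hz
Step 2: F_noise = sqrt(1.5543e-25)
F_noise = 3.94e-13 N/sqrt(Hz)


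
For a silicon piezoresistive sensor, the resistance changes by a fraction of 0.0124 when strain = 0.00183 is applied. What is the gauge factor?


Step 1: Identify values.
dR/R = 0.0124, strain = 0.00183
Step 2: GF = (dR/R) / strain = 0.0124 / 0.00183
GF = 6.8


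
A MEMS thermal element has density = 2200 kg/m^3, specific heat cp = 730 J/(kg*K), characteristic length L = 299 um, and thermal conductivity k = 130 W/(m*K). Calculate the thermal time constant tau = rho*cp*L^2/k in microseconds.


Step 1: Convert L to m: L = 299e-6 m
Step 2: L^2 = (299e-6)^2 = 8.9401e-08 m^2
Step 3: tau = 2200 * 730 * 8.9401e-08 / 130 = 1.1044462e-03 s
Step 4: Convert to microseconds (multiply by 1e6).
tau = 1104.446 us


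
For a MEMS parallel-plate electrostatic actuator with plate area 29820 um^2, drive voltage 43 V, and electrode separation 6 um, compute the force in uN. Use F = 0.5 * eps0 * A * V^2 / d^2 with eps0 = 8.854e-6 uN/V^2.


Step 1: Identify parameters.
eps0 = 8.854e-6 uN/V^2, A = 29820 um^2, V = 43 V, d = 6 um
Step 2: Compute V^2 = 43^2 = 1849
Step 3: Compute d^2 = 6^2 = 36
Step 4: F = 0.5 * 8.854e-6 * 29820 * 1849 / 36
F = 6.78 uN


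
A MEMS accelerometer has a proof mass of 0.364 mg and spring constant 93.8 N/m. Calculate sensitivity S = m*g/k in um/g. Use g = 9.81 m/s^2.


Step 1: Convert mass: m = 0.364 mg = 3.64e-07 kg
Step 2: S = m * g / k = 3.64e-07 * 9.81 / 93.8
Step 3: S = 3.81e-08 m/g
Step 4: Convert to um/g: S = 0.038 um/g


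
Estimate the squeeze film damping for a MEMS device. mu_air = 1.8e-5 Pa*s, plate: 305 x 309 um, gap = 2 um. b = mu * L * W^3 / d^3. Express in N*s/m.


Step 1: Convert to SI.
L = 305e-6 m, W = 309e-6 m, d = 2e-6 m
Step 2: W^3 = (309e-6)^3 = 2.95e-11 m^3
Step 3: d^3 = (2e-6)^3 = 8.00e-18 m^3
Step 4: b = 1.8e-5 * 305e-6 * 2.95e-11 / 8.00e-18
b = 2.02e-02 N*s/m


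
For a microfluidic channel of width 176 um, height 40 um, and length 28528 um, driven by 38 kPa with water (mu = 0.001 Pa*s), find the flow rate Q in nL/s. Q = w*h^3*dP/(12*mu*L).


Step 1: Convert all dimensions to SI (meters).
w = 176e-6 m, h = 40e-6 m, L = 28528e-6 m, dP = 38e3 Pa
Step 2: Q = w * h^3 * dP / (12 * mu * L)
Q = 176e-6 * (40e-6)^3 * 38e3 / (12 * 0.001 * 28528e-6) = 1.25032716e-09 m^3/s
Step 3: Convert Q from m^3/s to nL/s (1 m^3 = 1e12 nL, so multiply by 1e12).
Q = 1250.327 nL/s


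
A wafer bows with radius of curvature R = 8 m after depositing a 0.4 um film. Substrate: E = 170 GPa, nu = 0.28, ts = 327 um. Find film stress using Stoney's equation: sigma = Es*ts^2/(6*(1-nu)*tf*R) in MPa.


Step 1: Compute numerator: Es * ts^2 = 170 * 327^2 = 18177930 (GPa*um^2)
Step 2: Compute denominator (R in um): 6*(1-nu)*tf*R = 6*0.72*0.4*8e6 = 13824000.0 (um^2)
Step 3: sigma (GPa) = 18177930 / 13824000.0 = 1.314954e+00 GPa
Step 4: Convert to MPa (x1000): sigma = 1315.0 MPa


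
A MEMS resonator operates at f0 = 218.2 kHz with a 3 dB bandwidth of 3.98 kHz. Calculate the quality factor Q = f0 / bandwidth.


Step 1: Q = f0 / bandwidth
Step 2: Q = 218.2 / 3.98
Q = 54.8


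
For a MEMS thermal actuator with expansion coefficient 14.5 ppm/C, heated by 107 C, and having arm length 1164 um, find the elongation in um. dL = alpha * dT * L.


Step 1: Convert CTE: alpha = 14.5 ppm/C = 14.5e-6 /C
Step 2: dL = 14.5e-6 * 107 * 1164
dL = 1.8059 um


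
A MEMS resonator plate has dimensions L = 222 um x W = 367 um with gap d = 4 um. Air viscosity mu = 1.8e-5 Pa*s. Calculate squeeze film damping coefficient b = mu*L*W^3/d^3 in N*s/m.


Step 1: Convert to SI.
L = 222e-6 m, W = 367e-6 m, d = 4e-6 m
Step 2: W^3 = (367e-6)^3 = 4.94e-11 m^3
Step 3: d^3 = (4e-6)^3 = 6.40e-17 m^3
Step 4: b = 1.8e-5 * 222e-6 * 4.94e-11 / 6.40e-17
b = 3.09e-03 N*s/m


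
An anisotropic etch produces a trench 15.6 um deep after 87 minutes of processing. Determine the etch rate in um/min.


Step 1: Etch rate = depth / time
Step 2: rate = 15.6 / 87
rate = 0.179 um/min


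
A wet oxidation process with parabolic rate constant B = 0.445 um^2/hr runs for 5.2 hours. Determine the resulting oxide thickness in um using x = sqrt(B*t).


Step 1: Compute B*t = 0.445 * 5.2 = 2.314
Step 2: x = sqrt(2.314)
x = 1.521 um


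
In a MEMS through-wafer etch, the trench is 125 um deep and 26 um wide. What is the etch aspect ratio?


Step 1: AR = depth / width
Step 2: AR = 125 / 26
AR = 4.8


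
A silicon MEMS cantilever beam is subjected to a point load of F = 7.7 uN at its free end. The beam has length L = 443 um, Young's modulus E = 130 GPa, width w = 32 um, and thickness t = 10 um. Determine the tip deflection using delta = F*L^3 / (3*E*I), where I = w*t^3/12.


Step 1: Calculate the second moment of area.
I = w * t^3 / 12 = 32 * 10^3 / 12 = 2666.6667 um^4
Step 2: Convert E to consistent units (1 GPa = 1000 uN/um^2).
E = 130 GPa = 130000 uN/um^2
Step 3: Calculate tip deflection.
delta = F * L^3 / (3 * E * I)
delta = 7.7 * 443^3 / (3 * 130000 * 2666.6667)
delta = 0.6437 um


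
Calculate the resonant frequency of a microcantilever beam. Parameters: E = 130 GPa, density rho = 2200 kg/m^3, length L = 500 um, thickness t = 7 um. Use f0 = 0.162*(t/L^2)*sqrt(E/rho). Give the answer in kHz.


Step 1: Convert units to SI.
t_SI = 7e-6 m, L_SI = 500e-6 m
Step 2: Calculate sqrt(E/rho).
sqrt(130e9 / 2200) = 7687.06 m/s
Step 3: Compute f0.
f0 = 0.162 * 7e-6 / (500e-6)^2 * 7687.06 = 34868.5 Hz = 34.87 kHz


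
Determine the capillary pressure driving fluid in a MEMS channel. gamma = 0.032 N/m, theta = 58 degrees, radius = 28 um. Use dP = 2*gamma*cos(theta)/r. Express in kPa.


Step 1: cos(58 deg) = 0.5299
Step 2: Convert r to m: r = 28e-6 m
Step 3: dP = 2 * 0.032 * 0.5299 / 28e-6 = 1211.2 Pa
Step 4: Convert Pa to kPa (divide by 1000).
dP = 1.21 kPa


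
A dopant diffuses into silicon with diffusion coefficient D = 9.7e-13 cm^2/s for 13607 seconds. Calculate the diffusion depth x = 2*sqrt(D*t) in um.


Step 1: Compute D*t = 9.7e-13 * 13607 = 1.319879e-08 cm^2
Step 2: sqrt(D*t) = 1.14886e-04 cm
Step 3: x = 2 * 1.14886e-04 cm = 2.29772e-04 cm
Step 4: Convert to um (1 cm = 1e4 um): x = 2.298 um


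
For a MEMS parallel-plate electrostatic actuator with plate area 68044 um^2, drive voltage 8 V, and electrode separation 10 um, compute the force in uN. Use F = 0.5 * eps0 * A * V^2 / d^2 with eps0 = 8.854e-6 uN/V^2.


Step 1: Identify parameters.
eps0 = 8.854e-6 uN/V^2, A = 68044 um^2, V = 8 V, d = 10 um
Step 2: Compute V^2 = 8^2 = 64
Step 3: Compute d^2 = 10^2 = 100
Step 4: F = 0.5 * 8.854e-6 * 68044 * 64 / 100
F = 0.193 uN


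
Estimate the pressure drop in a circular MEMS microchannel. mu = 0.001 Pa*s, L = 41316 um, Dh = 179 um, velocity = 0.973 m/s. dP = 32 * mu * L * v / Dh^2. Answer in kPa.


Step 1: Convert to SI: L = 41316e-6 m, Dh = 179e-6 m
Step 2: dP = 32 * 0.001 * 41316e-6 * 0.973 / (179e-6)^2
Step 3: dP = 40149.03 Pa
Step 4: Convert to kPa: dP = 40.15 kPa


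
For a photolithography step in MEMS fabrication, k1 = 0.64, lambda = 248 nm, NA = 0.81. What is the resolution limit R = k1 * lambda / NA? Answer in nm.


Step 1: Identify values: k1 = 0.64, lambda = 248 nm, NA = 0.81
Step 2: R = k1 * lambda / NA
R = 0.64 * 248 / 0.81
R = 196.0 nm


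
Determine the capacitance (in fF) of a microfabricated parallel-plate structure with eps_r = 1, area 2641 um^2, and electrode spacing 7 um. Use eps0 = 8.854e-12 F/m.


Step 1: Convert area to m^2: A = 2641e-12 m^2
Step 2: Convert gap to m: d = 7e-6 m
Step 3: C = eps0 * eps_r * A / d
C = 8.854e-12 * 1 * 2641e-12 / 7e-6
Step 4: Convert to fF (multiply by 1e15).
C = 3.34 fF


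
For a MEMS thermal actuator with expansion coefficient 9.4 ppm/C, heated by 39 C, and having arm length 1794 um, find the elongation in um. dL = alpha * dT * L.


Step 1: Convert CTE: alpha = 9.4 ppm/C = 9.4e-6 /C
Step 2: dL = 9.4e-6 * 39 * 1794
dL = 0.6577 um


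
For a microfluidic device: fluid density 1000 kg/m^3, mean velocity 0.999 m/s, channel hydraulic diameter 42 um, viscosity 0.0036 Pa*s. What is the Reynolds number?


Step 1: Convert Dh to meters: Dh = 42e-6 m
Step 2: Re = rho * v * Dh / mu
Re = 1000 * 0.999 * 42e-6 / 0.0036
Re = 11.655


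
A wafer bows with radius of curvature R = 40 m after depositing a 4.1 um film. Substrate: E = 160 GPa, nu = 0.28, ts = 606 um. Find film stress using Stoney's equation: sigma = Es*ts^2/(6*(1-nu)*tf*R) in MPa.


Step 1: Compute numerator: Es * ts^2 = 160 * 606^2 = 58757760 (GPa*um^2)
Step 2: Compute denominator (R in um): 6*(1-nu)*tf*R = 6*0.72*4.1*40e6 = 708480000.0 (um^2)
Step 3: sigma (GPa) = 58757760 / 708480000.0 = 8.2935e-02 GPa
Step 4: Convert to MPa (x1000): sigma = 82.9 MPa


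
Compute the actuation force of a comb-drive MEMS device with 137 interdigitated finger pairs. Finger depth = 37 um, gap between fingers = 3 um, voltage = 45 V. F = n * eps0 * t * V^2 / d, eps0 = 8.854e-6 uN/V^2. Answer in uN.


Step 1: Parameters: n=137, eps0=8.854e-6 uN/V^2, t=37 um, V=45 V, d=3 um
Step 2: V^2 = 2025
Step 3: F = 137 * 8.854e-6 * 37 * 2025 / 3
F = 30.295 uN


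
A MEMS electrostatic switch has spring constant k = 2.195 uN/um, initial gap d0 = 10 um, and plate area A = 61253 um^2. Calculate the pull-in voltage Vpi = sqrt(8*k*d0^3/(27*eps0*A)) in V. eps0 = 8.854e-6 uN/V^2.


Step 1: Compute numerator: 8 * k * d0^3 = 8 * 2.195 * 10^3 = 17560.0
Step 2: Compute denominator: 27 * eps0 * A = 27 * 8.854e-6 * 61253 = 14.64302
Step 3: Vpi = sqrt(17560.0 / 14.64302)
Vpi = 34.63 V


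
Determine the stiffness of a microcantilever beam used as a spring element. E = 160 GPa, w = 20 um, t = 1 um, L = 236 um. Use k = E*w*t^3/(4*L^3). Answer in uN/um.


Step 1: Convert E to consistent units (1 GPa = 1000 uN/um^2).
E = 160 GPa = 160000 uN/um^2
Step 2: Compute t^3 = 1^3 = 1
Step 3: Compute L^3 = 236^3 = 13144256
Step 4: k = 160000 * 20 * 1 / (4 * 13144256)
k = 0.0609 uN/um


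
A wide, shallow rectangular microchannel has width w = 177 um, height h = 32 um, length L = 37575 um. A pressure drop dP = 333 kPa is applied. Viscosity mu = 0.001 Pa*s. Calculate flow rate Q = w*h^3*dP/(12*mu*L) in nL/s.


Step 1: Convert all dimensions to SI (meters).
w = 177e-6 m, h = 32e-6 m, L = 37575e-6 m, dP = 333e3 Pa
Step 2: Q = w * h^3 * dP / (12 * mu * L)
Q = 177e-6 * (32e-6)^3 * 333e3 / (12 * 0.001 * 37575e-6) = 4.28338587e-09 m^3/s
Step 3: Convert Q from m^3/s to nL/s (1 m^3 = 1e12 nL, so multiply by 1e12).
Q = 4283.386 nL/s


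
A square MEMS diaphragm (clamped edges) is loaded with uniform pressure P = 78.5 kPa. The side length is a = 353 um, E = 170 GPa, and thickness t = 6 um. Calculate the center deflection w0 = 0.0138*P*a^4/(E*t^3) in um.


Step 1: Convert pressure to compatible units (E is in GPa, so P in GPa).
P = 78.5 kPa = 78.5e-6 GPa
Step 2: Compute numerator: 0.0138 * P * a^4.
a^4 = 353^4 = 15527402881
numerator = 0.0138 * 78.5e-6 * 15527402881 = 1.68208e+04
Step 3: Compute denominator: E * t^3 = 170 * 6^3 = 36720
Step 4: w0 = numerator / denominator = 1.68208e+04 / 36720 = 0.4581 um


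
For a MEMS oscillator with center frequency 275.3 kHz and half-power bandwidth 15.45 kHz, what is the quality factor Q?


Step 1: Q = f0 / bandwidth
Step 2: Q = 275.3 / 15.45
Q = 17.8


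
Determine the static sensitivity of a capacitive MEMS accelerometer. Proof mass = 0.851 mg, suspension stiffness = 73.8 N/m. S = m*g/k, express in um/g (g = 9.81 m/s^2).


Step 1: Convert mass: m = 0.851 mg = 8.51e-07 kg
Step 2: S = m * g / k = 8.51e-07 * 9.81 / 73.8
Step 3: S = 1.13e-07 m/g
Step 4: Convert to um/g: S = 0.113 um/g


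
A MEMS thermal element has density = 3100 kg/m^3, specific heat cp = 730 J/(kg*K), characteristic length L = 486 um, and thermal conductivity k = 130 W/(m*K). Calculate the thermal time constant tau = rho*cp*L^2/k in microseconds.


Step 1: Convert L to m: L = 486e-6 m
Step 2: L^2 = (486e-6)^2 = 2.36196e-07 m^2
Step 3: tau = 3100 * 730 * 2.36196e-07 / 130 = 4.11162729e-03 s
Step 4: Convert to microseconds (multiply by 1e6).
tau = 4111.627 us


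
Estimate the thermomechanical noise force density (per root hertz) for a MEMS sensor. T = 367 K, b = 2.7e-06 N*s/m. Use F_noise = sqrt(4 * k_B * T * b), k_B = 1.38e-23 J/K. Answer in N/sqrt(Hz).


Step 1: Compute 4 * k_B * T * b
= 4 * 1.38e-23 * 367 * 2.7e-06
= 5.4698e-26 N^2/Hz
Step 2: F_noise = sqrt(5.4698e-26)
F_noise = 2.34e-13 N/sqrt(Hz)


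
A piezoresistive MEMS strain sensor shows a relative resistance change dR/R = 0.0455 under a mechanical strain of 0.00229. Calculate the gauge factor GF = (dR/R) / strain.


Step 1: Identify values.
dR/R = 0.0455, strain = 0.00229
Step 2: GF = (dR/R) / strain = 0.0455 / 0.00229
GF = 19.9


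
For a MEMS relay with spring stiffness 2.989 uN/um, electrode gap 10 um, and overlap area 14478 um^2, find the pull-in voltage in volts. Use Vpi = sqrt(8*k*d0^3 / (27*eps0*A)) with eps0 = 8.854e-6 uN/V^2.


Step 1: Compute numerator: 8 * k * d0^3 = 8 * 2.989 * 10^3 = 23912.0
Step 2: Compute denominator: 27 * eps0 * A = 27 * 8.854e-6 * 14478 = 3.461082
Step 3: Vpi = sqrt(23912.0 / 3.461082)
Vpi = 83.12 V


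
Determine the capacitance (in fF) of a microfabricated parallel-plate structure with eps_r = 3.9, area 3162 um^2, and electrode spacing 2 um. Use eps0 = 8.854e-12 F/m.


Step 1: Convert area to m^2: A = 3162e-12 m^2
Step 2: Convert gap to m: d = 2e-6 m
Step 3: C = eps0 * eps_r * A / d
C = 8.854e-12 * 3.9 * 3162e-12 / 2e-6
Step 4: Convert to fF (multiply by 1e15).
C = 54.59 fF


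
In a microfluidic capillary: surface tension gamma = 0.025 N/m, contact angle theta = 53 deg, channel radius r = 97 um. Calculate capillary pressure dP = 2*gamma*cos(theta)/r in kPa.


Step 1: cos(53 deg) = 0.6018
Step 2: Convert r to m: r = 97e-6 m
Step 3: dP = 2 * 0.025 * 0.6018 / 97e-6 = 310.2 Pa
Step 4: Convert Pa to kPa (divide by 1000).
dP = 0.31 kPa


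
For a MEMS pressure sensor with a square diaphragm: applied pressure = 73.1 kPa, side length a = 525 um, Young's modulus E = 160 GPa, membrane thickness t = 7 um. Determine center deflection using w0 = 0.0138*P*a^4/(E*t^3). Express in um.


Step 1: Convert pressure to compatible units (E is in GPa, so P in GPa).
P = 73.1 kPa = 73.1e-6 GPa
Step 2: Compute numerator: 0.0138 * P * a^4.
a^4 = 525^4 = 75969140625
numerator = 0.0138 * 73.1e-6 * 75969140625 = 7.663615e+04
Step 3: Compute denominator: E * t^3 = 160 * 7^3 = 54880
Step 4: w0 = numerator / denominator = 7.663615e+04 / 54880 = 1.3964 um


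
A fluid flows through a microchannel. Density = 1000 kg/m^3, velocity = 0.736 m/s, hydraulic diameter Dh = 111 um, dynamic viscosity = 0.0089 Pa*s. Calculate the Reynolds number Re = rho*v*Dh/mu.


Step 1: Convert Dh to meters: Dh = 111e-6 m
Step 2: Re = rho * v * Dh / mu
Re = 1000 * 0.736 * 111e-6 / 0.0089
Re = 9.179


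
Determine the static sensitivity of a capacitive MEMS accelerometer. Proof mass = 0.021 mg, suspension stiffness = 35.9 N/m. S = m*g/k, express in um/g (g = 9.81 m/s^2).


Step 1: Convert mass: m = 0.021 mg = 2.10e-08 kg
Step 2: S = m * g / k = 2.10e-08 * 9.81 / 35.9
Step 3: S = 5.74e-09 m/g
Step 4: Convert to um/g: S = 0.006 um/g


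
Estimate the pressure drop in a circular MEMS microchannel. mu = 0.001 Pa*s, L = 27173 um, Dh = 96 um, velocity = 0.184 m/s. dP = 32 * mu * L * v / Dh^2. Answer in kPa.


Step 1: Convert to SI: L = 27173e-6 m, Dh = 96e-6 m
Step 2: dP = 32 * 0.001 * 27173e-6 * 0.184 / (96e-6)^2
Step 3: dP = 17360.53 Pa
Step 4: Convert to kPa: dP = 17.36 kPa


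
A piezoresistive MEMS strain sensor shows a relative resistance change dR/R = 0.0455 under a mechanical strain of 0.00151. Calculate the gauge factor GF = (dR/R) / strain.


Step 1: Identify values.
dR/R = 0.0455, strain = 0.00151
Step 2: GF = (dR/R) / strain = 0.0455 / 0.00151
GF = 30.1


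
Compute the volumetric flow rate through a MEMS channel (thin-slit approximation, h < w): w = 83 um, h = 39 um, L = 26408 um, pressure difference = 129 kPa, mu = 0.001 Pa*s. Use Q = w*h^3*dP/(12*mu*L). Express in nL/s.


Step 1: Convert all dimensions to SI (meters).
w = 83e-6 m, h = 39e-6 m, L = 26408e-6 m, dP = 129e3 Pa
Step 2: Q = w * h^3 * dP / (12 * mu * L)
Q = 83e-6 * (39e-6)^3 * 129e3 / (12 * 0.001 * 26408e-6) = 2.00421758e-09 m^3/s
Step 3: Convert Q from m^3/s to nL/s (1 m^3 = 1e12 nL, so multiply by 1e12).
Q = 2004.218 nL/s


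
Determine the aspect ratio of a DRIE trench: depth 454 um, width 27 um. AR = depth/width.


Step 1: AR = depth / width
Step 2: AR = 454 / 27
AR = 16.8
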